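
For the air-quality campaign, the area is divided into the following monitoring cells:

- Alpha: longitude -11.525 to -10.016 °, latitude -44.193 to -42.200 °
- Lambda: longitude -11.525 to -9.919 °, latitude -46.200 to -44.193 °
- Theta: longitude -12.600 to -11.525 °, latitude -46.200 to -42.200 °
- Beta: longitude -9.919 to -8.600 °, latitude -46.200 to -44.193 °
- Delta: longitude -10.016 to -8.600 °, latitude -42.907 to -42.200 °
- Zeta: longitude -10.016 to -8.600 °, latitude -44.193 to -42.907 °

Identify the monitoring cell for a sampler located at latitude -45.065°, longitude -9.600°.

The point has longitude = -9.600 and latitude = -45.065.
Only Beta satisfies -9.919 ≤ longitude ≤ -8.600 and -46.200 ≤ latitude ≤ -44.193.

Beta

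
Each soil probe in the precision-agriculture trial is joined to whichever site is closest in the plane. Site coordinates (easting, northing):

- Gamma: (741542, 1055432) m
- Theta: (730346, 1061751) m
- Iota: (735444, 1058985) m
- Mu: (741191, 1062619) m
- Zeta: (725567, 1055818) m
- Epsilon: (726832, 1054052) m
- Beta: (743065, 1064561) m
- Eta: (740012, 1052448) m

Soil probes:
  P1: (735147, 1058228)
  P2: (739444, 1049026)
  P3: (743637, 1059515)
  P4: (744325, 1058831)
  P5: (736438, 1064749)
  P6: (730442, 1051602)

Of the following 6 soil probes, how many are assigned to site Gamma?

1

P1 → Iota
P2 → Eta
P3 → Mu
P4 → Gamma
P5 → Mu
P6 → Epsilon
1 of the 6 goes to Gamma.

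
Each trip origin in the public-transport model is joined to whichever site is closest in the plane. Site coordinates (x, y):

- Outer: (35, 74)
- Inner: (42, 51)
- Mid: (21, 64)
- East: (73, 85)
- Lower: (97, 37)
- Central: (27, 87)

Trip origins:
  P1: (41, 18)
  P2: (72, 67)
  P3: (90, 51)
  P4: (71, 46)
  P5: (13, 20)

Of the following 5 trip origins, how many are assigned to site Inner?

2

P1 → Inner
P2 → East
P3 → Lower
P4 → Lower
P5 → Inner
2 of the 5 go to Inner.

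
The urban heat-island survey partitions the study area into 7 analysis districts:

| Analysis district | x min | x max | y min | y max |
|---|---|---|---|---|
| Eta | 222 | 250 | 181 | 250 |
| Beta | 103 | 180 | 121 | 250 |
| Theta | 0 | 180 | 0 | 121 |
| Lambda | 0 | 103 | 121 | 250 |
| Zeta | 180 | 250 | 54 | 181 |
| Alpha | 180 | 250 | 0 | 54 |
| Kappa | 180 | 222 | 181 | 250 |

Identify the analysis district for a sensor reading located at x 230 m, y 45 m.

Alpha

The point has x = 230 and y = 45.
Only Alpha satisfies 180 ≤ x ≤ 250 and 0 ≤ y ≤ 54.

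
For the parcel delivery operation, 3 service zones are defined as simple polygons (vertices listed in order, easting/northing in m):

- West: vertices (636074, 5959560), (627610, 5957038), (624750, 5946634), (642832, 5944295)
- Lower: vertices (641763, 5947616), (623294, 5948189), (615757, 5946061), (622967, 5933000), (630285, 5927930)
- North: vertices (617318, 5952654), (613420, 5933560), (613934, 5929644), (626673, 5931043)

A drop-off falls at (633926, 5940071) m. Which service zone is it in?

Lower

Cast a ray rightward from (633926, 5940071). For each polygon, the edges (by vertex number in listed order) whose endpoints lie on opposite sides of northing = 5940071, where each meets that height, and whether that is right or left of the point:
West: no edge straddles that height → 0 crossings.
Lower: 3–4 at easting≈619063.6 (left), 5–1 at easting≈637363.9 (right) → 1 crossing.
North: 1–2 at easting≈614749.2 (left), 4–1 at easting≈622764.9 (left) → 0 crossings.
Only Lower has an odd count, so the point is inside Lower.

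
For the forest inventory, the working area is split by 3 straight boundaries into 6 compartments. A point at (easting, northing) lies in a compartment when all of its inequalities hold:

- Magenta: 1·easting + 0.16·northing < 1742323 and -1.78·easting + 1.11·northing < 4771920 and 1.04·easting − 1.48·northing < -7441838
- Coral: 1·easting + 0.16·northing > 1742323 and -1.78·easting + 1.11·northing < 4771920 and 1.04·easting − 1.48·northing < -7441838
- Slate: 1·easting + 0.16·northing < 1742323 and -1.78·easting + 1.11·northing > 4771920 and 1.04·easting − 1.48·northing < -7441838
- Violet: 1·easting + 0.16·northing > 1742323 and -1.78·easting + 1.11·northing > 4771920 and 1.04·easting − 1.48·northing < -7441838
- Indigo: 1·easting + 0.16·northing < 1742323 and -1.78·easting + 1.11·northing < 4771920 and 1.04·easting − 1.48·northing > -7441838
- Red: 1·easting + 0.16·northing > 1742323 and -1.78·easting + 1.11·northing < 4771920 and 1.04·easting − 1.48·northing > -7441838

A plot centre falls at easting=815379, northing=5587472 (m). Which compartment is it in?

Indigo

1·815379 + 0.16·5587472 = 1709374.520, which is < 1742323
-1.78·815379 + 1.11·5587472 = 4750719.300, which is < 4771920
1.04·815379 − 1.48·5587472 = -7421464.400, which is > -7441838
This sign pattern matches Indigo.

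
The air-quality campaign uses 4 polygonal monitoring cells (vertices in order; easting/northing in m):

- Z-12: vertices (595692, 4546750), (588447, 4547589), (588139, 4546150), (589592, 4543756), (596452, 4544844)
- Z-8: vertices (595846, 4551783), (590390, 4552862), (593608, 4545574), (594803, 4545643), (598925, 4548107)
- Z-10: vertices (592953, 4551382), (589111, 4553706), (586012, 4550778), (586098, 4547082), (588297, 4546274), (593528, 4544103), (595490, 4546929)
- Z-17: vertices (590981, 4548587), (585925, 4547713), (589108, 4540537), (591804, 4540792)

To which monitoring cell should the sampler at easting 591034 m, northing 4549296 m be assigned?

Cast a ray rightward from (591034, 4549296). For each polygon, the edges (by vertex number in listed order) whose endpoints lie on opposite sides of northing = 4549296, where each meets that height, and whether that is right or left of the point:
Z-12: no edge straddles that height → 0 crossings.
Z-8: 2–3 at easting≈591964.6 (right), 5–1 at easting≈597929.1 (right) → 2 crossings.
Z-10: 3–4 at easting≈586046.5 (left), 7–1 at easting≈594141.5 (right) → 1 crossing.
Z-17: no edge straddles that height → 0 crossings.
Only Z-10 has an odd count, so the point is inside Z-10.

Z-10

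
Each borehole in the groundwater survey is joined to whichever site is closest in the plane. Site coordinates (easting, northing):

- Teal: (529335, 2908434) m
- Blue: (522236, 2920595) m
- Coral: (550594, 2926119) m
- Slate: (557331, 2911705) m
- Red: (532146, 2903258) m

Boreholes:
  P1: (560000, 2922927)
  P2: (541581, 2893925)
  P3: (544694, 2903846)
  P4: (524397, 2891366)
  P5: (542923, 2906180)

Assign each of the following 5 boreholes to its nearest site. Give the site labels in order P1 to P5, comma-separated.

P1 → Coral (d²=98661700.00)
P2 → Red (d²=176124114.00)
P3 → Red (d²=157798048.00)
P4 → Red (d²=201466665.00)
P5 → Red (d²=124681813.00)

Coral, Red, Red, Red, Red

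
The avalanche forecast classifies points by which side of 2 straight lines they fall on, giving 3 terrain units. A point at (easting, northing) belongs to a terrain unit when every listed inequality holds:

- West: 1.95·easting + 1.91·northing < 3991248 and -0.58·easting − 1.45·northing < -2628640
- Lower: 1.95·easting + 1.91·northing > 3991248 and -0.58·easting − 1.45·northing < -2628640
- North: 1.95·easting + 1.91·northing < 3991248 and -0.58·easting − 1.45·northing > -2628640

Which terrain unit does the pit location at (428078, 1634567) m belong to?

1.95·428078 + 1.91·1634567 = 3956775.070, which is < 3991248
-0.58·428078 − 1.45·1634567 = -2618407.390, which is > -2628640
This sign pattern matches North.

North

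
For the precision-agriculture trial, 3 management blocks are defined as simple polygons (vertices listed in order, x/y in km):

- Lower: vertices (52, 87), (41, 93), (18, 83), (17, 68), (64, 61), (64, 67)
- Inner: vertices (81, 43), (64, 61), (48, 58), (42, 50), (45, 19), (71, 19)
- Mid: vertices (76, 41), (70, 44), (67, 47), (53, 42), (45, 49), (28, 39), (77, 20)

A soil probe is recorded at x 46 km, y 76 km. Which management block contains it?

Cast a ray rightward from (46, 76). For each polygon, the edges (by vertex number in listed order) whose endpoints lie on opposite sides of y = 76, where each meets that height, and whether that is right or left of the point:
Lower: 3–4 at x≈17.5 (left), 6–1 at x≈58.6 (right) → 1 crossing.
Inner: no edge straddles that height → 0 crossings.
Mid: no edge straddles that height → 0 crossings.
Only Lower has an odd count, so the point is inside Lower.

Lower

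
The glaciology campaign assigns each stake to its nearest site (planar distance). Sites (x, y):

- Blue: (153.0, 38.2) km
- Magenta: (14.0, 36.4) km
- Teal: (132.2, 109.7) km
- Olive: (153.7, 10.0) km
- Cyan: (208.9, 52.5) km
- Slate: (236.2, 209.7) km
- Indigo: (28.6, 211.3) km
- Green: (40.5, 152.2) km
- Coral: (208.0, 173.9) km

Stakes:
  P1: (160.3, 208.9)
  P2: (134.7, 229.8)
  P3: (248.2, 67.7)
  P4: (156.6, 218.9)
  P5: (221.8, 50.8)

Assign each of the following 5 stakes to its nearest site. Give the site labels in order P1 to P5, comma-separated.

Coral, Coral, Cyan, Coral, Cyan

P1 → Coral (d²=3500.29)
P2 → Coral (d²=8497.70)
P3 → Cyan (d²=1775.53)
P4 → Coral (d²=4666.96)
P5 → Cyan (d²=169.30)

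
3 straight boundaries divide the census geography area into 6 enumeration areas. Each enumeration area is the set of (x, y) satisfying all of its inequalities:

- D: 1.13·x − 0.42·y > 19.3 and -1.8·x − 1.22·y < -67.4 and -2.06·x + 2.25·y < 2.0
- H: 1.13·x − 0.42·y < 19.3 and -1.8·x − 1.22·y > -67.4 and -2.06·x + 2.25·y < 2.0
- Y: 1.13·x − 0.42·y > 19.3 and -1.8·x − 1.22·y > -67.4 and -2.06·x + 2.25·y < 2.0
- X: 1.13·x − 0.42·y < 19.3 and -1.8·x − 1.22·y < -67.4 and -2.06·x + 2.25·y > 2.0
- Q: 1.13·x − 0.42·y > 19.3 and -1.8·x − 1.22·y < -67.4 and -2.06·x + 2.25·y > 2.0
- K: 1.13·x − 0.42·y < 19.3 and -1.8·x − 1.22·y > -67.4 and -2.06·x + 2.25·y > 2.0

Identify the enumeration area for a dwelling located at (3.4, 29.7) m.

1.13·3.4 − 0.42·29.7 = -8.632, which is < 19.3
-1.8·3.4 − 1.22·29.7 = -42.354, which is > -67.4
-2.06·3.4 + 2.25·29.7 = 59.821, which is > 2.0
This sign pattern matches K.

K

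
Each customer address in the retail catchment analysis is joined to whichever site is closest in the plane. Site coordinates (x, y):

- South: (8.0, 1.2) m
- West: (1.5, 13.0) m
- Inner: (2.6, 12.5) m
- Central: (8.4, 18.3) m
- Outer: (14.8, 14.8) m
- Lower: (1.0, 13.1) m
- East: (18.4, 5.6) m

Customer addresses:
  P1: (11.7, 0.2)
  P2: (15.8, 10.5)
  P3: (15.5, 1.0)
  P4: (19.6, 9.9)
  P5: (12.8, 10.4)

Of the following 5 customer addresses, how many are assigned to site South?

P1 → South
P2 → Outer
P3 → East
P4 → East
P5 → Outer
1 of the 5 goes to South.

1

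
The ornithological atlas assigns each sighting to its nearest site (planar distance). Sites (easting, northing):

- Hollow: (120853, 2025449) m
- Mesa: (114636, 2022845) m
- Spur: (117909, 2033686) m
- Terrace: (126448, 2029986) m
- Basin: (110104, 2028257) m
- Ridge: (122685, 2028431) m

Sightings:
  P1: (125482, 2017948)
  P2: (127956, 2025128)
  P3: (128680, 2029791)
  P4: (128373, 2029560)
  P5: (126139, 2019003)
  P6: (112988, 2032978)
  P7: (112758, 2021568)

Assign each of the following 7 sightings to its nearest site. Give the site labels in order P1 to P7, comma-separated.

P1 → Hollow (d²=77692642.00)
P2 → Terrace (d²=25874228.00)
P3 → Terrace (d²=5019849.00)
P4 → Terrace (d²=3887101.00)
P5 → Hollow (d²=69492712.00)
P6 → Spur (d²=24717505.00)
P7 → Mesa (d²=5157613.00)

Hollow, Terrace, Terrace, Terrace, Hollow, Spur, Mesa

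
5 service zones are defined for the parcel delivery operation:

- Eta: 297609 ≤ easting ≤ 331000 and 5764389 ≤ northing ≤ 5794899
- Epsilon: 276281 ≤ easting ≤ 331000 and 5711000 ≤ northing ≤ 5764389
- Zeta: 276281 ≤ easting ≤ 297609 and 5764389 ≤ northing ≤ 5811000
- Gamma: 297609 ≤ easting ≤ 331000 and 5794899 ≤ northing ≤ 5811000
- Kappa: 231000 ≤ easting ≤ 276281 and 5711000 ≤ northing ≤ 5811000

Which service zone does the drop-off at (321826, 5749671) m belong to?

Epsilon

The point has easting = 321826 and northing = 5749671.
Only Epsilon satisfies 276281 ≤ easting ≤ 331000 and 5711000 ≤ northing ≤ 5764389.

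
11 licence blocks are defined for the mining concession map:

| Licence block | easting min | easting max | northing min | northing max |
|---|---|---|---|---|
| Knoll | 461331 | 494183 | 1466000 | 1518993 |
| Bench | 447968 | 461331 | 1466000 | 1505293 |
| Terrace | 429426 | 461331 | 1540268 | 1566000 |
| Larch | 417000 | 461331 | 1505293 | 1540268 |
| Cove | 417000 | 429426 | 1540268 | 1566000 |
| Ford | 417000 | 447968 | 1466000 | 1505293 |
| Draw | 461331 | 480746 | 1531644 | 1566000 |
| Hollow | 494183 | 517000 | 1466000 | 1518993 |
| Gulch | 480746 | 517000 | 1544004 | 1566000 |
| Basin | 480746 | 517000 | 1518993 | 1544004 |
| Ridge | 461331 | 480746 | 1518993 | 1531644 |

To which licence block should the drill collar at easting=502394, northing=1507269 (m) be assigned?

The point has easting = 502394 and northing = 1507269.
Only Hollow satisfies 494183 ≤ easting ≤ 517000 and 1466000 ≤ northing ≤ 1518993.

Hollow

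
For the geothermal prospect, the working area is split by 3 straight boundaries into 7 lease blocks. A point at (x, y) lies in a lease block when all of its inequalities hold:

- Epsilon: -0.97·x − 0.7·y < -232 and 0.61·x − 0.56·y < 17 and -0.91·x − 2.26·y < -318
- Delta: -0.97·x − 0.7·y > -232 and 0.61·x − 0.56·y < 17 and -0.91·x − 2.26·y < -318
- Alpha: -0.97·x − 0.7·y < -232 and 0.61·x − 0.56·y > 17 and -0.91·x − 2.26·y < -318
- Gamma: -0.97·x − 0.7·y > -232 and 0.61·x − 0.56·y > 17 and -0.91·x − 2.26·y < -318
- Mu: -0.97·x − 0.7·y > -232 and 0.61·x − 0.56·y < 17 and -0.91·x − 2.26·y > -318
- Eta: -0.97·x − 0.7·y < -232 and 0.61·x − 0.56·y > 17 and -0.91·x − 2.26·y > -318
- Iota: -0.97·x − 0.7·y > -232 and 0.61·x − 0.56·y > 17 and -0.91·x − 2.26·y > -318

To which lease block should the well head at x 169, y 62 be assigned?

-0.97·169 − 0.7·62 = -207.330, which is > -232
0.61·169 − 0.56·62 = 68.370, which is > 17
-0.91·169 − 2.26·62 = -293.910, which is > -318
This sign pattern matches Iota.

Iota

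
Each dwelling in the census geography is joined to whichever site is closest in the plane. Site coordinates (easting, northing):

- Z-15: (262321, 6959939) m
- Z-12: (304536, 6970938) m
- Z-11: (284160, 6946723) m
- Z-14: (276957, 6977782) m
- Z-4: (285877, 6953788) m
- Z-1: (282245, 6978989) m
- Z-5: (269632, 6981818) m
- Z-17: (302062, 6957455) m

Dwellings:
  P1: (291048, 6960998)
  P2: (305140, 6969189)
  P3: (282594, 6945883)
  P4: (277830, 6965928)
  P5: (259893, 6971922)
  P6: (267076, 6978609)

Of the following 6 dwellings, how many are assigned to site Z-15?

1

P1 → Z-4
P2 → Z-12
P3 → Z-11
P4 → Z-14
P5 → Z-15
P6 → Z-5
1 of the 6 goes to Z-15.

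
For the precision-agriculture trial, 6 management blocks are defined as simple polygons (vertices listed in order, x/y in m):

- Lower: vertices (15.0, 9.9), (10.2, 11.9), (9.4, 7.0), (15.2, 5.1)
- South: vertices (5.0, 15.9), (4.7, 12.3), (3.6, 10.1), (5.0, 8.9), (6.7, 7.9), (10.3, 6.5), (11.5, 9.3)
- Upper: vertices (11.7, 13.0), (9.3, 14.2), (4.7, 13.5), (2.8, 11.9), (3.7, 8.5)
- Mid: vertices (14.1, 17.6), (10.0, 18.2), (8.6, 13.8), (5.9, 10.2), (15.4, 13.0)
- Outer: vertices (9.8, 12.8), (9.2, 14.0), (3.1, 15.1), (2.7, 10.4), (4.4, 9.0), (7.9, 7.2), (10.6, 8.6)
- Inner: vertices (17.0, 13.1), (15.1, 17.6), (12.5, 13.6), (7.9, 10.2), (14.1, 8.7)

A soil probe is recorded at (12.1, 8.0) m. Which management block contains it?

Lower

Cast a ray rightward from (12.1, 8.0). For each polygon, the edges (by vertex number in listed order) whose endpoints lie on opposite sides of y = 8.0, where each meets that height, and whether that is right or left of the point:
Lower: 2–3 at x≈9.56 (left), 4–1 at x≈15.08 (right) → 1 crossing.
South: 4–5 at x≈6.53 (left), 6–7 at x≈10.94 (left) → 0 crossings.
Upper: no edge straddles that height → 0 crossings.
Mid: no edge straddles that height → 0 crossings.
Outer: 5–6 at x≈6.34 (left), 6–7 at x≈9.44 (left) → 0 crossings.
Inner: no edge straddles that height → 0 crossings.
Only Lower has an odd count, so the point is inside Lower.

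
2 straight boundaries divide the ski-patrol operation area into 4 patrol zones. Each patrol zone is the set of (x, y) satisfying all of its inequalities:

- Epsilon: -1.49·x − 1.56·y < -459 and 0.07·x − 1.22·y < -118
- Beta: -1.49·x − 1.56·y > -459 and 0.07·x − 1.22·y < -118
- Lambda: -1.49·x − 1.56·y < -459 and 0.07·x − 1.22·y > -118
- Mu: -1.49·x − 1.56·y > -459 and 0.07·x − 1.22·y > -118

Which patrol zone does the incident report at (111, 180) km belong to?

-1.49·111 − 1.56·180 = -446.190, which is > -459
0.07·111 − 1.22·180 = -211.830, which is < -118
This sign pattern matches Beta.

Beta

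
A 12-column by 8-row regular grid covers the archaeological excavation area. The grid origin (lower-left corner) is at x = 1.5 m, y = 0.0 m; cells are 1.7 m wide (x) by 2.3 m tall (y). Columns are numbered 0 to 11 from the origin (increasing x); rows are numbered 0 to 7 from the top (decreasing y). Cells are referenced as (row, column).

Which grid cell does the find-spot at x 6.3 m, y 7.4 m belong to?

Column index: ⌊(6.3 − 1.5) / 1.7⌋ = ⌊2.824⌋ = 2
Row offset from origin: ⌊(7.4 − 0.0) / 2.3⌋ = ⌊3.217⌋ = 3 → row 4 (counted from top)

(4, 2)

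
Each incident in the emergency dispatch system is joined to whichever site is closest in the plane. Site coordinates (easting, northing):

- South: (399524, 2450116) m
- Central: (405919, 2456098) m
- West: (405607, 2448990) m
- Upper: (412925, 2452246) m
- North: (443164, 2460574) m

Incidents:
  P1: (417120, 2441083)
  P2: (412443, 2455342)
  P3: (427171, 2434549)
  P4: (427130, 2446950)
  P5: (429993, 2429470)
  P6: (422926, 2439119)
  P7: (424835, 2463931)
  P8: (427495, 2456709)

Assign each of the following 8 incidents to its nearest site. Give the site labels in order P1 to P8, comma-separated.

P1 → Upper (d²=142210594.00)
P2 → Upper (d²=9817540.00)
P3 → Upper (d²=516132325.00)
P4 → Upper (d²=229829641.00)
P5 → Upper (d²=810062800.00)
P6 → Upper (d²=272338130.00)
P7 → Upper (d²=278387325.00)
P8 → Upper (d²=232203269.00)

Upper, Upper, Upper, Upper, Upper, Upper, Upper, Upper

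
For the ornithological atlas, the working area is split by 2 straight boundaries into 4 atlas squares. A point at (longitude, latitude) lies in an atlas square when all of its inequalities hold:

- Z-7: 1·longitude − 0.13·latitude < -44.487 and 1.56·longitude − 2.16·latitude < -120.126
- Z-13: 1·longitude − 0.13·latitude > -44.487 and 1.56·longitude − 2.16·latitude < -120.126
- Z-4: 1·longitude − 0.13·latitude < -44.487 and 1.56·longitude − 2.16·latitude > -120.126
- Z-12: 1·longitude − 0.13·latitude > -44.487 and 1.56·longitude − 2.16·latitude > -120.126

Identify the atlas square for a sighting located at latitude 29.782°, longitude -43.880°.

Z-7

1·-43.880 − 0.13·29.782 = -47.752, which is < -44.487
1.56·-43.880 − 2.16·29.782 = -132.782, which is < -120.126
This sign pattern matches Z-7.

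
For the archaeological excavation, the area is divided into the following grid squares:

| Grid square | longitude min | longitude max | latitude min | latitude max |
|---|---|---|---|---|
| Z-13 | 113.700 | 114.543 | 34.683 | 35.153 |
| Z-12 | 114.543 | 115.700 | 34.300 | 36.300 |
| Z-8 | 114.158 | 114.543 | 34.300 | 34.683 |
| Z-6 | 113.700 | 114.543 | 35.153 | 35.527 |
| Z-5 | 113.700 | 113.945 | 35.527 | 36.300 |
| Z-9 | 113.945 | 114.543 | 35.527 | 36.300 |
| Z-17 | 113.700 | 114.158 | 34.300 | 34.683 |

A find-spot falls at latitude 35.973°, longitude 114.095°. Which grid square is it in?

Z-9

The point has longitude = 114.095 and latitude = 35.973.
Only Z-9 satisfies 113.945 ≤ longitude ≤ 114.543 and 35.527 ≤ latitude ≤ 36.300.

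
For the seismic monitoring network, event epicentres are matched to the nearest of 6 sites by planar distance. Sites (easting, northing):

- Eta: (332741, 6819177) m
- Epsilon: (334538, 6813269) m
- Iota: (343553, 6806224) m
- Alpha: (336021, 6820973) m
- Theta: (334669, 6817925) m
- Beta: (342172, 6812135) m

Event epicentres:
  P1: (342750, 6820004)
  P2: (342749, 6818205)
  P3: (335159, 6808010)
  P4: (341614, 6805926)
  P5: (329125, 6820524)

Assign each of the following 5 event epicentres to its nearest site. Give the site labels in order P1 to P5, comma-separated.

Alpha, Beta, Epsilon, Iota, Eta

P1 → Alpha (d²=46218402.00)
P2 → Beta (d²=37177829.00)
P3 → Epsilon (d²=28042722.00)
P4 → Iota (d²=3848525.00)
P5 → Eta (d²=14889865.00)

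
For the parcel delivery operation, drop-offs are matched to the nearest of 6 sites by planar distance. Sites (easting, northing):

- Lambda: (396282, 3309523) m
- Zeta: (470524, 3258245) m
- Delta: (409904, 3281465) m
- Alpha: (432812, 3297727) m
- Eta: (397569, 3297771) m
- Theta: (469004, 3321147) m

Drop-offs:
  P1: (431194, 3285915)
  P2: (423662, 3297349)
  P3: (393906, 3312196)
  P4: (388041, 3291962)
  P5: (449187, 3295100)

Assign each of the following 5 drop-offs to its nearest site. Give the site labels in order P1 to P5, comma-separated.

P1 → Alpha (d²=142141268.00)
P2 → Alpha (d²=83865384.00)
P3 → Lambda (d²=12790305.00)
P4 → Eta (d²=124527265.00)
P5 → Alpha (d²=275041754.00)

Alpha, Alpha, Lambda, Eta, Alpha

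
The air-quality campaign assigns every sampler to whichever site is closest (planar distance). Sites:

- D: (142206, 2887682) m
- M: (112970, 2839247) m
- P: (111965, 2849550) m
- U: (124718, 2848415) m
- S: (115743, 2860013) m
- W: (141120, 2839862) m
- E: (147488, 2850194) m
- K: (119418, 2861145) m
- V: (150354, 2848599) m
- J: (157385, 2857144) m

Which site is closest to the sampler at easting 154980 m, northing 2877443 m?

Squared distances to each site:
D: 268012197.000; M: 3223774516.000; P: 2628309674.000; U: 1758413428.000; S: 1843347069.000; W: 1604431161.000; E: 798638065.000; K: 1530280648.000; V: 853376212.000; J: 417833426.000.
Minimum at D.

D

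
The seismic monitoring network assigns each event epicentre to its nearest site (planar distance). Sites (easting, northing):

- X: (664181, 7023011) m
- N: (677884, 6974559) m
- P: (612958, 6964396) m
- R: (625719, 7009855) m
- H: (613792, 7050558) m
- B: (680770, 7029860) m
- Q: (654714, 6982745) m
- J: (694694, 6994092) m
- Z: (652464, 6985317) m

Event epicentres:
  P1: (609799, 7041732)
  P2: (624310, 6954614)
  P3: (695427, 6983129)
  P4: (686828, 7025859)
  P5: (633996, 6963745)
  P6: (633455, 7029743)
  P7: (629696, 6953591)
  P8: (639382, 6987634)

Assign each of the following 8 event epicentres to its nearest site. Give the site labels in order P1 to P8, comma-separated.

P1 → H (d²=93842325.00)
P2 → P (d²=224555428.00)
P3 → J (d²=120724658.00)
P4 → B (d²=52707365.00)
P5 → P (d²=443021245.00)
P6 → R (d²=455378240.00)
P7 → P (d²=396908669.00)
P8 → Z (d²=176507213.00)

H, P, J, B, P, R, P, Z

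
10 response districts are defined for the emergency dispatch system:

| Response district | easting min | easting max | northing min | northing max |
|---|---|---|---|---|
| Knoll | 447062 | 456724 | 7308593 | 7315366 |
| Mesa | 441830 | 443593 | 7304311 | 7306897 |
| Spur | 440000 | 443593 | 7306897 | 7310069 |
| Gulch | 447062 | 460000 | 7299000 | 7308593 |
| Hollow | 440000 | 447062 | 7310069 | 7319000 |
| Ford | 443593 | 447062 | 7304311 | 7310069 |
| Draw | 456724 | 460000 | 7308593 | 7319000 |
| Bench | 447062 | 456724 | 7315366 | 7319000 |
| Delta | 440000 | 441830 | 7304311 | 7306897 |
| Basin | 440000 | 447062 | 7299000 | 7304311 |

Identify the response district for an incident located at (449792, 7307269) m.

The point has easting = 449792 and northing = 7307269.
Only Gulch satisfies 447062 ≤ easting ≤ 460000 and 7299000 ≤ northing ≤ 7308593.

Gulch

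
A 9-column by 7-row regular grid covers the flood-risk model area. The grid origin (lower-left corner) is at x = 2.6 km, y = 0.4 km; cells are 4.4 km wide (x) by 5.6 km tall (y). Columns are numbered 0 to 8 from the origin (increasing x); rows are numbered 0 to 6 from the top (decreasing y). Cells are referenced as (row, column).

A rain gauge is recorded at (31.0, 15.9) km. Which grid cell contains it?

(4, 6)

Column index: ⌊(31.0 − 2.6) / 4.4⌋ = ⌊6.455⌋ = 6
Row offset from origin: ⌊(15.9 − 0.4) / 5.6⌋ = ⌊2.768⌋ = 2 → row 4 (counted from top)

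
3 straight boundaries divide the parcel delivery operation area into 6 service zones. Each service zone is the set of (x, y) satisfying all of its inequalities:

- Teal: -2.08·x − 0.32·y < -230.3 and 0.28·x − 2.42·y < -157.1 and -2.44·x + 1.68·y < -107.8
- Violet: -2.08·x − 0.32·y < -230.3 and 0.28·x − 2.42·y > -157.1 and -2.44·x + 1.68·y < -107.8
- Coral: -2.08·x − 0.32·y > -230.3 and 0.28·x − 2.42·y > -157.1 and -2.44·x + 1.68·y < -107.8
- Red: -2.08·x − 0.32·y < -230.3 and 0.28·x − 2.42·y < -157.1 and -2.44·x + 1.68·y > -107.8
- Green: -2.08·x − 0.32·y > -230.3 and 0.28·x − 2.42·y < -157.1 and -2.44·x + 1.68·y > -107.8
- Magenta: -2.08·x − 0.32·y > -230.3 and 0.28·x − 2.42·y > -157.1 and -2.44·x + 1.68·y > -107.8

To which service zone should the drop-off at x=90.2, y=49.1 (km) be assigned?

Coral

-2.08·90.2 − 0.32·49.1 = -203.328, which is > -230.3
0.28·90.2 − 2.42·49.1 = -93.566, which is > -157.1
-2.44·90.2 + 1.68·49.1 = -137.600, which is < -107.8
This sign pattern matches Coral.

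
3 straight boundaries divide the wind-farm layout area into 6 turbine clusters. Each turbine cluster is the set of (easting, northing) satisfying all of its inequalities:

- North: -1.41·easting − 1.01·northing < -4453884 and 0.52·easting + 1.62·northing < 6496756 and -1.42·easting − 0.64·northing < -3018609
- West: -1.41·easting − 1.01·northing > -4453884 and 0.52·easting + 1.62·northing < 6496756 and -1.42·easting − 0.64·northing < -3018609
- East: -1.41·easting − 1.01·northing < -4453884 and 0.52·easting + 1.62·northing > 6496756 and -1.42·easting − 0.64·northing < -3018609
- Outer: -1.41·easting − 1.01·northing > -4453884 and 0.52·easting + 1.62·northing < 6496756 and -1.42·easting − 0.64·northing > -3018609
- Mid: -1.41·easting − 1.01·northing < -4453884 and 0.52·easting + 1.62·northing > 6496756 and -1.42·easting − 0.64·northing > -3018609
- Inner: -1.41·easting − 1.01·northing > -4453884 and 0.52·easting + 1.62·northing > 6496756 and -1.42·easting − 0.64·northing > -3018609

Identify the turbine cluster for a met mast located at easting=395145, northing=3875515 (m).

North

-1.41·395145 − 1.01·3875515 = -4471424.600, which is < -4453884
0.52·395145 + 1.62·3875515 = 6483809.700, which is < 6496756
-1.42·395145 − 0.64·3875515 = -3041435.500, which is < -3018609
This sign pattern matches North.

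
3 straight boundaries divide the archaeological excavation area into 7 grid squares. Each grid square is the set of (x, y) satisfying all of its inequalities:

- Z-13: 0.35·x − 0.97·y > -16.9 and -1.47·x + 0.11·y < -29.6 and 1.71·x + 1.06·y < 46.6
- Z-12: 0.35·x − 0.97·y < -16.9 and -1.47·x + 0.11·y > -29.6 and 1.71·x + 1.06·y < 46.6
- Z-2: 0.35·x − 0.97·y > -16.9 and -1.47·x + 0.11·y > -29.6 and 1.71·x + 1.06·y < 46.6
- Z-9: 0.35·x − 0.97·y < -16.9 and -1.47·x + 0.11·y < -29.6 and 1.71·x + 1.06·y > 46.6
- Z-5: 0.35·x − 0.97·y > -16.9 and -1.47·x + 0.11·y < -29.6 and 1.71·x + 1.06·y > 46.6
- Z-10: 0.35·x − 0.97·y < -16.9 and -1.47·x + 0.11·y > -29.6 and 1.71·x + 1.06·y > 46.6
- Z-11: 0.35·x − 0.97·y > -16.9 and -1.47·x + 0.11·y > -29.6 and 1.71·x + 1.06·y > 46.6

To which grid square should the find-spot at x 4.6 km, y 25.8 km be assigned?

0.35·4.6 − 0.97·25.8 = -23.416, which is < -16.9
-1.47·4.6 + 0.11·25.8 = -3.924, which is > -29.6
1.71·4.6 + 1.06·25.8 = 35.214, which is < 46.6
This sign pattern matches Z-12.

Z-12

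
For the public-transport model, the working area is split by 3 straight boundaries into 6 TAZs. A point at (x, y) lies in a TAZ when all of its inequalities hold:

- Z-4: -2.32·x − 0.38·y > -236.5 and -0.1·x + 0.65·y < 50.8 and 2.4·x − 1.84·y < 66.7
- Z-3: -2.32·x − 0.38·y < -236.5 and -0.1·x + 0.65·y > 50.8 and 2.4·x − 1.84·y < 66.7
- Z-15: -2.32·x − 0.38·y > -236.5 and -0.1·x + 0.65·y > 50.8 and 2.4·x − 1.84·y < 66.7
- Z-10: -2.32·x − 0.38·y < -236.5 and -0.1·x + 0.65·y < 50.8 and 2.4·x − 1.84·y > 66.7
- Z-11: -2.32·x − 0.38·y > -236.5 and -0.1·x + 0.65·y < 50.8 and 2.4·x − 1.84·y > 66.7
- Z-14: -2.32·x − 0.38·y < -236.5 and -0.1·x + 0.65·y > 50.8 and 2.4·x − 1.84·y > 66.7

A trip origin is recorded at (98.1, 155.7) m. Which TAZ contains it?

Z-3

-2.32·98.1 − 0.38·155.7 = -286.758, which is < -236.5
-0.1·98.1 + 0.65·155.7 = 91.395, which is > 50.8
2.4·98.1 − 1.84·155.7 = -51.048, which is < 66.7
This sign pattern matches Z-3.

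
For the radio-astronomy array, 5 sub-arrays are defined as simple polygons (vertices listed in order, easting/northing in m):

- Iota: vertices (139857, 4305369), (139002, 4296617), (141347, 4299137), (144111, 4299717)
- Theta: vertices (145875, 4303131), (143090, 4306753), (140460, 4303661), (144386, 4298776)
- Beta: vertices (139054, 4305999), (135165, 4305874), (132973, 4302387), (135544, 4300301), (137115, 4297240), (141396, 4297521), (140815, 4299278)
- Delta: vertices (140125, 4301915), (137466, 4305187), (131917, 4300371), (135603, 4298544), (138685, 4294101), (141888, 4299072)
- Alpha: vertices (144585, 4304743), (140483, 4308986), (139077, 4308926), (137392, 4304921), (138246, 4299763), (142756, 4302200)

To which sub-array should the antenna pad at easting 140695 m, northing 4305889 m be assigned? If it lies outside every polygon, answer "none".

Cast a ray rightward from (140695, 4305889). For each polygon, the edges (by vertex number in listed order) whose endpoints lie on opposite sides of northing = 4305889, where each meets that height, and whether that is right or left of the point:
Iota: no edge straddles that height → 0 crossings.
Theta: 1–2 at easting≈143754.3 (right), 2–3 at easting≈142355.1 (right) → 2 crossings.
Beta: 1–2 at easting≈135631.7 (left), 7–1 at easting≈139082.8 (left) → 0 crossings.
Delta: no edge straddles that height → 0 crossings.
Alpha: 1–2 at easting≈143477.1 (right), 3–4 at easting≈137799.3 (left) → 1 crossing.
Only Alpha has an odd count, so the point is inside Alpha.

Alpha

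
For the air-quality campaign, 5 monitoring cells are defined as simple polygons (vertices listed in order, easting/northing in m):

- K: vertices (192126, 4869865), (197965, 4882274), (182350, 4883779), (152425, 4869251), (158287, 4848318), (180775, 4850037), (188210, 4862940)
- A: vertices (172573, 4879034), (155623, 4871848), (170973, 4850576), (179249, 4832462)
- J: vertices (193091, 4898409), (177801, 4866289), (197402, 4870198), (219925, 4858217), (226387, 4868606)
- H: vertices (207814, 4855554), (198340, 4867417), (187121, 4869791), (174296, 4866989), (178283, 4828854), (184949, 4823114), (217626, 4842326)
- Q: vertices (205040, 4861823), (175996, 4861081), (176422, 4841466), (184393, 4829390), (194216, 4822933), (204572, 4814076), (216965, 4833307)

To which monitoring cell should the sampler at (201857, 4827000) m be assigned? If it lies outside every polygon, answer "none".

Q

Cast a ray rightward from (201857, 4827000). For each polygon, the edges (by vertex number in listed order) whose endpoints lie on opposite sides of northing = 4827000, where each meets that height, and whether that is right or left of the point:
K: no edge straddles that height → 0 crossings.
A: no edge straddles that height → 0 crossings.
J: no edge straddles that height → 0 crossings.
H: 5–6 at easting≈180436.1 (left), 6–7 at easting≈191558.6 (left) → 0 crossings.
Q: 4–5 at easting≈188028.9 (left), 6–7 at easting≈212900.6 (right) → 1 crossing.
Only Q has an odd count, so the point is inside Q.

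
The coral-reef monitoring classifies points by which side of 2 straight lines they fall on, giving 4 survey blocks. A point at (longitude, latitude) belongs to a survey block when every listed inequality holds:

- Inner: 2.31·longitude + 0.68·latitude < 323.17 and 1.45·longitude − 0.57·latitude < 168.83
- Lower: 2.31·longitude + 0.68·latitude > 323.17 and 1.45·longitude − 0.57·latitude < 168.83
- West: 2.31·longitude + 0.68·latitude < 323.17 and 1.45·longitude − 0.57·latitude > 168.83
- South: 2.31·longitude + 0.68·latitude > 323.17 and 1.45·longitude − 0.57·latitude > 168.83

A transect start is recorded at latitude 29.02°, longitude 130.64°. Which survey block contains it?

2.31·130.64 + 0.68·29.02 = 321.512, which is < 323.17
1.45·130.64 − 0.57·29.02 = 172.887, which is > 168.83
This sign pattern matches West.

West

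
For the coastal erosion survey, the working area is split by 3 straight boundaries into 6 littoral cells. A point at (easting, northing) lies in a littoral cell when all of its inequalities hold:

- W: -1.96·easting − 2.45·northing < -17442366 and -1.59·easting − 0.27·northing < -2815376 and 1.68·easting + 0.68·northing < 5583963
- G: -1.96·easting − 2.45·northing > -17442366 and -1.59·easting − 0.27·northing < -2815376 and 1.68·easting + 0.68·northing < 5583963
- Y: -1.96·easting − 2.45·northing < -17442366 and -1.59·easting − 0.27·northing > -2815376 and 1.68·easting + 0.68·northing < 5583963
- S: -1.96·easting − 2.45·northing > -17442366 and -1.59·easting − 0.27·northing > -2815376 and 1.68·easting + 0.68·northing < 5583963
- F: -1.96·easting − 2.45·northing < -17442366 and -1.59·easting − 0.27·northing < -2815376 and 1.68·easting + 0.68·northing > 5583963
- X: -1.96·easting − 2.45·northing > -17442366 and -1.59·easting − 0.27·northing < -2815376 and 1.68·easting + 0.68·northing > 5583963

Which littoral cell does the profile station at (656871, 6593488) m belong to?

-1.96·656871 − 2.45·6593488 = -17441512.760, which is > -17442366
-1.59·656871 − 0.27·6593488 = -2824666.650, which is < -2815376
1.68·656871 + 0.68·6593488 = 5587115.120, which is > 5583963
This sign pattern matches X.

X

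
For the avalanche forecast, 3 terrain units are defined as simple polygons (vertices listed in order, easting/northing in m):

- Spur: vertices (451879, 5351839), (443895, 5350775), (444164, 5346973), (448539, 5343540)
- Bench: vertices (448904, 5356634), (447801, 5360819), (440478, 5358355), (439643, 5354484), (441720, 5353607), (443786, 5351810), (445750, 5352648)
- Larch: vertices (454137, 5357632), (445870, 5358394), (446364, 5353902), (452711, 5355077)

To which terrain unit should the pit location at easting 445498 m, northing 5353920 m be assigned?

Cast a ray rightward from (445498, 5353920). For each polygon, the edges (by vertex number in listed order) whose endpoints lie on opposite sides of northing = 5353920, where each meets that height, and whether that is right or left of the point:
Spur: no edge straddles that height → 0 crossings.
Bench: 4–5 at easting≈440978.7 (left), 7–1 at easting≈446756.5 (right) → 1 crossing.
Larch: 2–3 at easting≈446362.0 (right), 3–4 at easting≈446461.2 (right) → 2 crossings.
Only Bench has an odd count, so the point is inside Bench.

Bench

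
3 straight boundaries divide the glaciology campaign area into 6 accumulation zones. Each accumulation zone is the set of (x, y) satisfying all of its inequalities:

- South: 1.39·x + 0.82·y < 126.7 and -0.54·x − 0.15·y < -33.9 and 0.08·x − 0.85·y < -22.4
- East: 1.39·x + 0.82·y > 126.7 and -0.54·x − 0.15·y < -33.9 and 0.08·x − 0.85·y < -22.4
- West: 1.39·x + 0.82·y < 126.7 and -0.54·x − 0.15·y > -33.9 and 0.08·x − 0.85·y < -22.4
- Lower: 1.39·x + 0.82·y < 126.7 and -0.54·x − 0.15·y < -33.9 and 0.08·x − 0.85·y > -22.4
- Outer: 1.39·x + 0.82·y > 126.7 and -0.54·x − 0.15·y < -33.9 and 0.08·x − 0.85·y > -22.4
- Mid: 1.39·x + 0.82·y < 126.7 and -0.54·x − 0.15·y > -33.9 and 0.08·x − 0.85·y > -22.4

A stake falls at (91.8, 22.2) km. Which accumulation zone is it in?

1.39·91.8 + 0.82·22.2 = 145.806, which is > 126.7
-0.54·91.8 − 0.15·22.2 = -52.902, which is < -33.9
0.08·91.8 − 0.85·22.2 = -11.526, which is > -22.4
This sign pattern matches Outer.

Outer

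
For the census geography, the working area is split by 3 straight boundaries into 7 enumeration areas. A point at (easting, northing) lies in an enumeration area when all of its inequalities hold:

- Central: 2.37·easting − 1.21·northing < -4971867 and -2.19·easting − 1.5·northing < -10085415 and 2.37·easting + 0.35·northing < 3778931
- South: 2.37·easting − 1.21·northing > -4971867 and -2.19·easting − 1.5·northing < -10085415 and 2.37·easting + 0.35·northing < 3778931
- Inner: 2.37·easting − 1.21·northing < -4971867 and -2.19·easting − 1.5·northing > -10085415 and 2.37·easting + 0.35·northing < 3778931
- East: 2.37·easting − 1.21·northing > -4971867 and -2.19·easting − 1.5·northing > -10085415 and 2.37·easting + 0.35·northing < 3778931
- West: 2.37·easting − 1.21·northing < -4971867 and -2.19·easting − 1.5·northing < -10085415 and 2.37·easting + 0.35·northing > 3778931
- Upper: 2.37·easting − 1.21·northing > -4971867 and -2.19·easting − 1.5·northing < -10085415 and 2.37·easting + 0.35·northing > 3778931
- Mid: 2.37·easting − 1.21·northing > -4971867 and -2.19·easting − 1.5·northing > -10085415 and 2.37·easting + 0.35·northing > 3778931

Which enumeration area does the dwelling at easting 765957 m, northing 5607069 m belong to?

South

2.37·765957 − 1.21·5607069 = -4969235.400, which is > -4971867
-2.19·765957 − 1.5·5607069 = -10088049.330, which is < -10085415
2.37·765957 + 0.35·5607069 = 3777792.240, which is < 3778931
This sign pattern matches South.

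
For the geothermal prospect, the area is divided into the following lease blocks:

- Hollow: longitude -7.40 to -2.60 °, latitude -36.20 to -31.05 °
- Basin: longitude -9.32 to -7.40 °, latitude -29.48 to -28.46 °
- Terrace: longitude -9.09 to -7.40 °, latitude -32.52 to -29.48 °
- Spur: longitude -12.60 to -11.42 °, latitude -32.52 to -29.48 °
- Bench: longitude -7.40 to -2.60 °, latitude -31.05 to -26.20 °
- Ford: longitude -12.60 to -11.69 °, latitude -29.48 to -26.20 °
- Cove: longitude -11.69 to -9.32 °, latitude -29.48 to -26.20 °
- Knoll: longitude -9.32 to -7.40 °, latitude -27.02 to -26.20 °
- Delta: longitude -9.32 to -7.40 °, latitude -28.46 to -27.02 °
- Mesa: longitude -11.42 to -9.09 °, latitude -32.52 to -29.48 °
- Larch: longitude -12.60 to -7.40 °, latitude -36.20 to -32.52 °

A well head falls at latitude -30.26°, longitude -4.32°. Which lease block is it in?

The point has longitude = -4.32 and latitude = -30.26.
Only Bench satisfies -7.40 ≤ longitude ≤ -2.60 and -31.05 ≤ latitude ≤ -26.20.

Bench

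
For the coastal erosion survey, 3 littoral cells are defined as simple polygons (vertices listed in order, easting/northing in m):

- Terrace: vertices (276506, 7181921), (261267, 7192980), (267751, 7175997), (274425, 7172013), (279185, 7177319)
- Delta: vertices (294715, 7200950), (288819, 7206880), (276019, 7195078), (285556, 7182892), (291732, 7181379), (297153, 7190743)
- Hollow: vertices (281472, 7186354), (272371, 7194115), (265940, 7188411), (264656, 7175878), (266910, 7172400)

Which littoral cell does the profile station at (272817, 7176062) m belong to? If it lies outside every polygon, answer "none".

Terrace

Cast a ray rightward from (272817, 7176062). For each polygon, the edges (by vertex number in listed order) whose endpoints lie on opposite sides of northing = 7176062, where each meets that height, and whether that is right or left of the point:
Terrace: 2–3 at easting≈267726.2 (left), 4–5 at easting≈278057.3 (right) → 1 crossing.
Delta: no edge straddles that height → 0 crossings.
Hollow: 3–4 at easting≈264674.9 (left), 5–1 at easting≈270731.6 (left) → 0 crossings.
Only Terrace has an odd count, so the point is inside Terrace.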